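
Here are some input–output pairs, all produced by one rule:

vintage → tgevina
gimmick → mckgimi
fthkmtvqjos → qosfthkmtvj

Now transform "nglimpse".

msenglip

Rule — move the last 3 characters to the front (rotate right by 3), then swap the first and last characters.
Starting from "nglimpse": after the first operation, "psenglim"; after the second, "msenglip".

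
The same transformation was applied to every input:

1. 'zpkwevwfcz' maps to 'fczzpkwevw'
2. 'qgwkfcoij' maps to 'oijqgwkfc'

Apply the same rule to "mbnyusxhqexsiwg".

Each output is the input with this applied: move the last 3 characters to the front (rotate right by 3).
Doing the same to "mbnyusxhqexsiwg": "iwgmbnyusxhqexs".

iwgmbnyusxhqexs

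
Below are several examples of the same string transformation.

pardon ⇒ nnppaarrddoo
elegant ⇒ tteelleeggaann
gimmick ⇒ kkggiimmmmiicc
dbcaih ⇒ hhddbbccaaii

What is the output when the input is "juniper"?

Rule — move the last character to the front, then double every character.
For "juniper", step one produces "rjunipe"; step two turns that into "rrjjuunniippee".

rrjjuunniippee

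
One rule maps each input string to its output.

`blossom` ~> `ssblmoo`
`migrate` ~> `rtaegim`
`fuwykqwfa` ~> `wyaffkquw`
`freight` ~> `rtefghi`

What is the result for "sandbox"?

The rule is to sort the characters into alphabetical order, then move the last 2 characters to the front (rotate right by 2).
Starting from "sandbox": after the first operation, "abdnosx"; after the second, "sxabdno".

sxabdno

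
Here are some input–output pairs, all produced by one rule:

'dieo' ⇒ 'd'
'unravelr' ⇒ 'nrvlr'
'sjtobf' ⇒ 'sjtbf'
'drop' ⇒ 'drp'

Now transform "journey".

Rule — remove every vowel.
Applying that to "journey" gives "jrny".

jrny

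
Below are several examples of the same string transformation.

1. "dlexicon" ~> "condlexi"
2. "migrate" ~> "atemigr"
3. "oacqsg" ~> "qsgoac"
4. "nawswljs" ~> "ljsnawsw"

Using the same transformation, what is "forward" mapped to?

The pattern: move the last 3 characters to the front (rotate right by 3).
Applying that to "forward" gives "ardforw".

ardforw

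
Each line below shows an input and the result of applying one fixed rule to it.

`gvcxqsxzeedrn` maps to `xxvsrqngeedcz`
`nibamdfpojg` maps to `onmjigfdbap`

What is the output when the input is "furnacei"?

rnifecau

The rule is to sort the characters into reverse alphabetical order, then move the first character to the end.
"furnacei" → "rnifecau".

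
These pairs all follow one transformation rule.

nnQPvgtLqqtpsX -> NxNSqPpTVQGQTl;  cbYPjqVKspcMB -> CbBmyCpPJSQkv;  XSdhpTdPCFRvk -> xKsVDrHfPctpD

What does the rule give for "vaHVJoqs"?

The transformation: take characters alternately from the front and the back (1st, last, 2nd, 2nd-last, ...), then flip the case of every letter.
For "vaHVJoqs", step one produces "vsaqHoVJ"; step two turns that into "VSAQhOvj".
(Check on "XSdhpTdPCFRvk": → "XkSvdRhFpCTPd" → "xKsVDrHfPctpD" ✓)

VSAQhOvj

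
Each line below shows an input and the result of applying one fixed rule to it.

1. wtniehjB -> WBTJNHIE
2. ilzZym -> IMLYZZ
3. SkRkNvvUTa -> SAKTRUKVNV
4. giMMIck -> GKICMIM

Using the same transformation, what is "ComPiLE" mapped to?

In each case the input is transformed by: take characters alternately from the front and the back (1st, last, 2nd, 2nd-last, ...), then convert every letter to uppercase.
Starting from "ComPiLE": after the first operation, "CEoLmiP"; after the second, "CEOLMIP".
(Check on "SkRkNvvUTa": → "SakTRUkvNv" → "SAKTRUKVNV" ✓)

CEOLMIP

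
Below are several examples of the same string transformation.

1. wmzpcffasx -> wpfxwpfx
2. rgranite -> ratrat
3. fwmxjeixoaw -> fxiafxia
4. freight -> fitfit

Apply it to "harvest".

hvthvt

Rule — keep one character in every 3, starting at position 1 (positions 1st, 4th, 7th, ...), then write the whole string twice.
Working it through for "harvest": intermediate "hvt", final "hvthvt".
(Check on "fwmxjeixoaw": → "fxia" → "fxiafxia" ✓)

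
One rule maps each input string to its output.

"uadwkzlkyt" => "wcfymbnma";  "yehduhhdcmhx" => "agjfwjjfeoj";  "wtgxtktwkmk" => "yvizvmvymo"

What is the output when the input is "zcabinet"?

The pattern: delete the last character, then shift every letter 2 places forward in the alphabet (wrapping around).
Starting from "zcabinet": after the first operation, "zcabine"; after the second, "becdkpg".

becdkpg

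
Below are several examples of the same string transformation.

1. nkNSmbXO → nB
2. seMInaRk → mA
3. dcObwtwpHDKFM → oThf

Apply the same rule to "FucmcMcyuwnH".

The transformation: keep one character in every 3, starting at position 3 (positions 3rd, 6th, 9th, ...), then flip the case of every letter.
"FucmcMcyuwnH" → "cMuH" → "CmUh".
(Check on "seMInaRk": → "Ma" → "mA" ✓)

CmUh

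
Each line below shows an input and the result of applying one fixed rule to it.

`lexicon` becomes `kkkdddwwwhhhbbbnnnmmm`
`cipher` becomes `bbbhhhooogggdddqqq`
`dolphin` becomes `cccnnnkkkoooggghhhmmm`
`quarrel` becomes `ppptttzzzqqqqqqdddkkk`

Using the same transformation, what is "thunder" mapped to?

Looking at the pairs, the operation is to shift every letter 1 place backward in the alphabet (wrapping around), then repeat every character 3 times.
Applying that to "thunder" gives "sssgggtttmmmcccdddqqq".

sssgggtttmmmcccdddqqq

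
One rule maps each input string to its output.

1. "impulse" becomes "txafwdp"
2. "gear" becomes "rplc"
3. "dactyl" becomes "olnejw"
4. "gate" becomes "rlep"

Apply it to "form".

Rule — shift every letter 11 places forward in the alphabet (wrapping around).
"form" → "qzcx".

qzcx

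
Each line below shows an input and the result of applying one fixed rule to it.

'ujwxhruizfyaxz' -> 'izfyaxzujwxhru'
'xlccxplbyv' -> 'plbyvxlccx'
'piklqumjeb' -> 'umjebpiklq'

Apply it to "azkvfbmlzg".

Looking at the pairs, the operation is to swap the front and back halves of the string.
On "azkvfbmlzg" that produces "bmlzgazkvf".

bmlzgazkvf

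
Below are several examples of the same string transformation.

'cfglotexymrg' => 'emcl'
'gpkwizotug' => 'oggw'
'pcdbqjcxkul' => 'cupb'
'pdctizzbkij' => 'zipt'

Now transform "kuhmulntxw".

Rule — keep one character in every 3, starting at position 1 (positions 1st, 4th, 7th, ...), then swap the front and back halves of the string.
"kuhmulntxw" → "kmnw" → "nwkm".

nwkm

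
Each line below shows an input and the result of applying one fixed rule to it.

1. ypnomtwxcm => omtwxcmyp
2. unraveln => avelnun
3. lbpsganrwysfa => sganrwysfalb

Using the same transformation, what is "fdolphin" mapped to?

In each case the input is transformed by: move the first 2 characters to the end (rotate left by 2), then delete the first character.
Doing the same to "fdolphin": "lphinfd".

lphinfd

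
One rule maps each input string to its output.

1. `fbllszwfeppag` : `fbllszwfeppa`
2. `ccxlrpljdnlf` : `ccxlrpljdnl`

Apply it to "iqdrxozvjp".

iqdrxozvj

Looking at the pairs, the operation is to delete the last character.
Applying that to "iqdrxozvjp" gives "iqdrxozvj".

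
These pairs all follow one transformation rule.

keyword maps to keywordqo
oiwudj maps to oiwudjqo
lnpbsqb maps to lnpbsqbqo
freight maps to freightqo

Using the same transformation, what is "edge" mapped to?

edgeqo

The pattern: append "qo".
On "edge" that produces "edgeqo".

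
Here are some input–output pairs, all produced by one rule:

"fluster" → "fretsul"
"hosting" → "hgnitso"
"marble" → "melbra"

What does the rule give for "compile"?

celipmo

Each output is the input with this applied: move the first character to the end, then reverse the string.
For "compile" the result is "celipmo".
(Check on "fluster": → "lusterf" → "fretsul" ✓)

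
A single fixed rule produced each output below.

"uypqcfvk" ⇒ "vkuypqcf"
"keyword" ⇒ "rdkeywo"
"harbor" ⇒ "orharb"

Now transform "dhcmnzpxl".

xldhcmnzp

In each case the input is transformed by: move the last 2 characters to the front (rotate right by 2).
So "dhcmnzpxl" becomes "xldhcmnzp".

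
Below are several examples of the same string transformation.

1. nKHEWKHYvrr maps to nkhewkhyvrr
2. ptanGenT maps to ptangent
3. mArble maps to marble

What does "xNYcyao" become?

Each output is the input with this applied: convert every letter to lowercase.
Doing the same to "xNYcyao": "xnycyao".

xnycyao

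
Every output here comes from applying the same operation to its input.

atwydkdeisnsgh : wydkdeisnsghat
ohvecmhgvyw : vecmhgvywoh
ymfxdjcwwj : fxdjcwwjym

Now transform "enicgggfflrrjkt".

icgggfflrrjkten

Rule — move the first 2 characters to the end (rotate left by 2).
So "enicgggfflrrjkt" becomes "icgggfflrrjkten".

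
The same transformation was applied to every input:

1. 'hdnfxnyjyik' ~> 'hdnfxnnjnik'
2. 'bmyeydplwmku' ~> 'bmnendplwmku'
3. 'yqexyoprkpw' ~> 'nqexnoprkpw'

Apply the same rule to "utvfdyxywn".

utvfdnxnwn

The transformation: replace every "y" with "n".
Doing the same to "utvfdyxywn": "utvfdnxnwn".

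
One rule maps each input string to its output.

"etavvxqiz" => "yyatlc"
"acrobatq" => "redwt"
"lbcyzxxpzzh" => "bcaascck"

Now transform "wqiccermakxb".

ffhupdnae

The pattern: delete the first 3 characters, then shift every letter 3 places forward in the alphabet (wrapping around).
Starting from "wqiccermakxb": after the first operation, "ccermakxb"; after the second, "ffhupdnae".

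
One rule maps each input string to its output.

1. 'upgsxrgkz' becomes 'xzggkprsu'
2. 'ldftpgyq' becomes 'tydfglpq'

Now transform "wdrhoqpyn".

wydhnopqr

Each output is the input with this applied: sort the characters into alphabetical order, then move the last 2 characters to the front (rotate right by 2).
Starting from "wdrhoqpyn": after the first operation, "dhnopqrwy"; after the second, "wydhnopqr".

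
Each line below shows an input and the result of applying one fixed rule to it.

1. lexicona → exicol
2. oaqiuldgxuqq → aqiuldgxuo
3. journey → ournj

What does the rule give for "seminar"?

The rule is to delete the last 2 characters, then move the first character to the end.
On "seminar": the first step gives "semin", and the second then gives "emins".

emins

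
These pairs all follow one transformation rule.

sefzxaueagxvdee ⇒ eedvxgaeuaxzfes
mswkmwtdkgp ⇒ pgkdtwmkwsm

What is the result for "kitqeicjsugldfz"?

The pattern: reverse the string.
Doing the same to "kitqeicjsugldfz": "zfdlgusjcieqtik".

zfdlgusjcieqtik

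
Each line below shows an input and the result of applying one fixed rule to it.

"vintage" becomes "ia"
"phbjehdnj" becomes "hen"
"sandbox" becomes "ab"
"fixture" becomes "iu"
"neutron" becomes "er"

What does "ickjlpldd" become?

In each case the input is transformed by: keep one character in every 3, starting at position 2 (positions 2nd, 5th, 8th, ...).
"ickjlpldd" → "cld".

cld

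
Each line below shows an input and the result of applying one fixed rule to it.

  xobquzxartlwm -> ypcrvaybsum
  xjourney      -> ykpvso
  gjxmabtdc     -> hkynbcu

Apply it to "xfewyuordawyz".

ygfxzvpsebx

In each case the input is transformed by: shift every letter 1 place forward in the alphabet (wrapping around), then delete the last 2 characters.
For "xfewyuordawyz" the result is "ygfxzvpsebx".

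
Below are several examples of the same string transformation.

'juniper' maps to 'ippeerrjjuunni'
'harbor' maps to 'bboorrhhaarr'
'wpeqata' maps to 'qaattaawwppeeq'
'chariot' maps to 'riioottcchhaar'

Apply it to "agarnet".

rnneettaaggaar

In each case the input is transformed by: double every character, then swap the front and back halves of the string.
Starting from "agarnet": after the first operation, "aaggaarrnneett"; after the second, "rnneettaaggaar".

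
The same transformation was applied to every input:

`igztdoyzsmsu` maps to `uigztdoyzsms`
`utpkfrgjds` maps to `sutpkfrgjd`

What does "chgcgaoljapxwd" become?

What's happening: move the last character to the front.
On "chgcgaoljapxwd" that produces "dchgcgaoljapxw".

dchgcgaoljapxw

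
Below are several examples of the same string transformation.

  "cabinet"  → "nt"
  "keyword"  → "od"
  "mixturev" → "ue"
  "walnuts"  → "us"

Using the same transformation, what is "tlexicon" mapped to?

Rule — keep every other character starting from the first (positions 1st, 3rd, 5th, ...), then keep only the last 2 characters.
Starting from "tlexicon": after the first operation, "teio"; after the second, "io".

io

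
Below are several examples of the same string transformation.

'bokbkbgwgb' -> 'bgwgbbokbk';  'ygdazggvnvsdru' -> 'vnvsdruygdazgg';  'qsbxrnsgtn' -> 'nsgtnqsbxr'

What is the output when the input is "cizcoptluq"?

ptluqcizco

Rule — swap the front and back halves of the string.
"cizcoptluq" → "ptluqcizco".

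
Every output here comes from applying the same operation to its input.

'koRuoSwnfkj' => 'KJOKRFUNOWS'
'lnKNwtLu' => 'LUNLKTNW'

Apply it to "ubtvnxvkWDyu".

The transformation: take characters alternately from the front and the back (1st, last, 2nd, 2nd-last, ...), then convert every letter to uppercase.
Working it through for "ubtvnxvkWDyu": intermediate "uubytDvWnkxv", final "UUBYTDVWNKXV".

UUBYTDVWNKXV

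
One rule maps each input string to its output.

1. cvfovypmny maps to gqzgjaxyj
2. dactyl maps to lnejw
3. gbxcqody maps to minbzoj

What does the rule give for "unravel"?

Rule — delete the first character, then shift every letter 11 places forward in the alphabet (wrapping around).
For "unravel", step one produces "nravel"; step two turns that into "yclgpw".

yclgpw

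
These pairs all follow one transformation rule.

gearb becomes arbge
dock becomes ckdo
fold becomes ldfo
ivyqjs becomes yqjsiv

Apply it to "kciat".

The transformation: move the first 2 characters to the end (rotate left by 2).
On "kciat" that produces "iatkc".

iatkc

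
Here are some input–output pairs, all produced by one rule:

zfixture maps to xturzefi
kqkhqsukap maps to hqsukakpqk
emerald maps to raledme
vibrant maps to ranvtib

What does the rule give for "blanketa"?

The transformation: swap the first and last characters, then move the first 3 characters to the end (rotate left by 3).
Doing the same to "blanketa": "nketbala".

nketbala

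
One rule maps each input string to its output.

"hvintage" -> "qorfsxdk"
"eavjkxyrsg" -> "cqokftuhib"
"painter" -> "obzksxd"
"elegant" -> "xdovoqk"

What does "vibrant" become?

The pattern: move the last 2 characters to the front (rotate right by 2), then shift every letter 10 places forward in the alphabet (wrapping around).
For "vibrant", step one produces "ntvibra"; step two turns that into "xdfslbk".
(Check on "painter": → "erpaint" → "obzksxd" ✓)

xdfslbk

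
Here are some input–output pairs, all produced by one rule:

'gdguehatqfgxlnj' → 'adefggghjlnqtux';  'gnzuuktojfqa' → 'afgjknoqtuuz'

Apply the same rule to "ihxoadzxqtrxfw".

Looking at the pairs, the operation is to sort the characters into alphabetical order.
Applying that to "ihxoadzxqtrxfw" gives "adfhioqrtwxxxz".

adfhioqrtwxxxz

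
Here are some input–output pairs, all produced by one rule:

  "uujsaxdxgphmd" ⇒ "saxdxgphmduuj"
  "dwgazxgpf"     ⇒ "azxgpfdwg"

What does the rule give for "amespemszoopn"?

The transformation: move the first 3 characters to the end (rotate left by 3).
"amespemszoopn" → "spemszoopname".

spemszoopname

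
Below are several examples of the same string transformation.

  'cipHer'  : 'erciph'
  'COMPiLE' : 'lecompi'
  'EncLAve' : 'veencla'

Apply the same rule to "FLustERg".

The transformation: move the last 2 characters to the front (rotate right by 2), then convert every letter to lowercase.
For "FLustERg", step one produces "RgFLustE"; step two turns that into "rgfluste".

rgfluste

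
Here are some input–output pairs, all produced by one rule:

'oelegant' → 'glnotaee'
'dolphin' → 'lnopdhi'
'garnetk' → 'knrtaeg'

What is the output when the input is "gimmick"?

ikmmcgi

The pattern: sort the characters into alphabetical order, then move the first 3 characters to the end (rotate left by 3).
Working it through for "gimmick": intermediate "cgiikmm", final "ikmmcgi".
(Check on "dolphin": → "dhilnop" → "lnopdhi" ✓)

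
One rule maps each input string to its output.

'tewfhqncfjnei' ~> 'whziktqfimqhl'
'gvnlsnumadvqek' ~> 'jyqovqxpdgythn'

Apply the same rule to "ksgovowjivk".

Each output is the input with this applied: shift every letter 3 places forward in the alphabet (wrapping around).
On "ksgovowjivk" that produces "nvjryrzmlyn".

nvjryrzmlyn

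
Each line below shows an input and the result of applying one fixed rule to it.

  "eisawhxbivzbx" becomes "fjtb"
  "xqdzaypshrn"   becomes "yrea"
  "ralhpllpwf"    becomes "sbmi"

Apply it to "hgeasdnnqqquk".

ihfb

The rule is to shift every letter 1 place forward in the alphabet (wrapping around), then keep only the first 4 characters.
Applying both steps to "hgeasdnnqqquk": "ihfbteoorrrvl", then "ihfb".
(Check on "xqdzaypshrn": → "yreabzqtiso" → "yrea" ✓)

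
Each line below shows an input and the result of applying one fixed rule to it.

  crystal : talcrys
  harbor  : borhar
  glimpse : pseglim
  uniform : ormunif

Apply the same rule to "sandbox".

boxsand

The transformation: move the last 3 characters to the front (rotate right by 3).
On "sandbox" that produces "boxsand".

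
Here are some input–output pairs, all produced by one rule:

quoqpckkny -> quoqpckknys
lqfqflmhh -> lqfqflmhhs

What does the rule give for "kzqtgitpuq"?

The rule is to append "s".
On "kzqtgitpuq" that produces "kzqtgitpuqs".

kzqtgitpuqs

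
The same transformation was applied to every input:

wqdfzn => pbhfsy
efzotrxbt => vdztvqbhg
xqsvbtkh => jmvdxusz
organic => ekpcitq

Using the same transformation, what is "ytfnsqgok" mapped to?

mqisuphva

The pattern: shift every letter 2 places forward in the alphabet (wrapping around), then reverse the string.
Doing the same to "ytfnsqgok": "mqisuphva".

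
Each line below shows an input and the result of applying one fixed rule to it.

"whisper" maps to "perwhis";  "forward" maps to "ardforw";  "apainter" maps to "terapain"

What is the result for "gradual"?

Each output is the input with this applied: move the last 3 characters to the front (rotate right by 3).
Doing the same to "gradual": "ualgrad".

ualgrad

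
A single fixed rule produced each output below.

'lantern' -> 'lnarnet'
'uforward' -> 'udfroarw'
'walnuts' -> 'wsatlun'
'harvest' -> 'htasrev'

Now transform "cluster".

crleuts

In each case the input is transformed by: take characters alternately from the front and the back (1st, last, 2nd, 2nd-last, ...).
For "cluster" the result is "crleuts".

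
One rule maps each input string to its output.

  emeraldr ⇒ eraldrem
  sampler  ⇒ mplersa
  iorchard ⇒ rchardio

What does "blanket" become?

The transformation: move the first 2 characters to the end (rotate left by 2).
So "blanket" becomes "anketbl".

anketbl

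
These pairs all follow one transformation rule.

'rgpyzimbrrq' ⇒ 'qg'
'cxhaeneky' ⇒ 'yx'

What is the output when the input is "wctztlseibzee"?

ec

What's happening: swap the first and last characters, then keep only the first 2 characters.
Doing the same to "wctztlseibzee": "ec".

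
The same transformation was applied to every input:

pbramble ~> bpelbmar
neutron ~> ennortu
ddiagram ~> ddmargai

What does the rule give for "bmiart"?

In each case the input is transformed by: reverse the string, then move the last 2 characters to the front (rotate right by 2).
"bmiart" → "traimb" → "mbtrai".
(Check on "ddiagram": → "margaidd" → "ddmargai" ✓)

mbtrai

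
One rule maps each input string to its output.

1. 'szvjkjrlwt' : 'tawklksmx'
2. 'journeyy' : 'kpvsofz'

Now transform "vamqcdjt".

Rule — delete the last character, then shift every letter 1 place forward in the alphabet (wrapping around).
Applying that to "vamqcdjt" gives "wbnrdek".
(Check on "journeyy": → "journey" → "kpvsofz" ✓)

wbnrdek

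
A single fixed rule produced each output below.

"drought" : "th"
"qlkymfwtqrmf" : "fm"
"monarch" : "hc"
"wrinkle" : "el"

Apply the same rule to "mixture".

er

Rule — reverse the string, then keep only the first 2 characters.
For "mixture", step one produces "erutxim"; step two turns that into "er".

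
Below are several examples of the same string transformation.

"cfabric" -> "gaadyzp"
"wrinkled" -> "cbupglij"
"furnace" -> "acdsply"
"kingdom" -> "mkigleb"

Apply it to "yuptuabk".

The transformation: shift every letter 2 places backward in the alphabet (wrapping around), then move the last 2 characters to the front (rotate right by 2).
So "yuptuabk" becomes "ziwsnrsy".

ziwsnrsy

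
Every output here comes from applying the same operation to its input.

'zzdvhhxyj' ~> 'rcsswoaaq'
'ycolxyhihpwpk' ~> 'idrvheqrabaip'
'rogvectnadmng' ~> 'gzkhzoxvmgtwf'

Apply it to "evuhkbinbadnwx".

pqxonadubgutwg

The transformation: move the last 2 characters to the front (rotate right by 2), then shift every letter 7 places backward in the alphabet (wrapping around).
Applying that to "evuhkbinbadnwx" gives "pqxonadubgutwg".
(Check on "zzdvhhxyj": → "yjzzdvhhx" → "rcsswoaaq" ✓)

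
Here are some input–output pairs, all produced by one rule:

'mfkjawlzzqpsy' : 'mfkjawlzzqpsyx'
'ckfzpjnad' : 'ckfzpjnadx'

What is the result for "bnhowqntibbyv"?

bnhowqntibbyvx

Rule — append "x".
On "bnhowqntibbyv" that produces "bnhowqntibbyvx".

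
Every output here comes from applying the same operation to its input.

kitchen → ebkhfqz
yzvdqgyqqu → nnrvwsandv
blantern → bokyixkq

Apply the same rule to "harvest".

bpqexos

What's happening: shift every letter 3 places backward in the alphabet (wrapping around), then move the last 3 characters to the front (rotate right by 3).
"harvest" → "exosbpq" → "bpqexos".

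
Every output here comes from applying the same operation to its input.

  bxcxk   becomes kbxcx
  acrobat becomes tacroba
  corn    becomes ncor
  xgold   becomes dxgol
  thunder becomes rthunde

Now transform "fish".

hfis

Each output is the input with this applied: move the last character to the front.
For "fish" the result is "hfis".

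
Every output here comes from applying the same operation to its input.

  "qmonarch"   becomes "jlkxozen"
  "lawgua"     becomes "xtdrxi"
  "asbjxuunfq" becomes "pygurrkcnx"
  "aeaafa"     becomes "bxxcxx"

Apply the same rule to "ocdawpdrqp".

zaxtmaonml

The rule is to shift every letter 3 places backward in the alphabet (wrapping around), then move the first character to the end.
For "ocdawpdrqp", step one produces "lzaxtmaonm"; step two turns that into "zaxtmaonml".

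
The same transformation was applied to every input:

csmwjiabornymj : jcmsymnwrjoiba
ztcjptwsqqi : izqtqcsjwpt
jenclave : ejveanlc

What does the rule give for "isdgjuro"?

The pattern: take characters alternately from the front and the back (1st, last, 2nd, 2nd-last, ...), then swap each adjacent pair of characters (1↔2, 3↔4, ...).
For "isdgjuro", step one produces "iosrdugj"; step two turns that into "oirsudjg".

oirsudjg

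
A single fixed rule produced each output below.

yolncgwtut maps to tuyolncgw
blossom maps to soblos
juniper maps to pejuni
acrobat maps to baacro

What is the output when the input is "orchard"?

arorch

The rule is to delete the last character, then move the last 2 characters to the front (rotate right by 2).
For "orchard" the result is "arorch".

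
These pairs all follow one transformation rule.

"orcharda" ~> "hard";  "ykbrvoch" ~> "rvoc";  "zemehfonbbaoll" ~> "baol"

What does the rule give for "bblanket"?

anke

Each output is the input with this applied: delete the last character, then keep only the last 4 characters.
Starting from "bblanket": after the first operation, "bblanke"; after the second, "anke".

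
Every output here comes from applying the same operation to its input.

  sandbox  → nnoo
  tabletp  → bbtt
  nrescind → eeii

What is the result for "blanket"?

aaee

The pattern: keep one character in every 3, starting at position 3 (positions 3rd, 6th, 9th, ...), then double every character.
On "blanket": the first step gives "ae", and the second then gives "aaee".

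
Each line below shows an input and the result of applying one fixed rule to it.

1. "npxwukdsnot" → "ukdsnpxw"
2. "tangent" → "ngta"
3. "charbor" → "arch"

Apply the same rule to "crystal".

yscr

Each output is the input with this applied: delete the last 3 characters, then swap the front and back halves of the string.
For "crystal", step one produces "crys"; step two turns that into "yscr".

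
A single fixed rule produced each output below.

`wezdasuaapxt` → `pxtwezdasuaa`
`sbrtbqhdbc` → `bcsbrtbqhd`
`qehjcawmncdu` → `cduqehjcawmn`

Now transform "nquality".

The rule is to move the first 3 characters to the end (rotate left by 3), then swap the front and back halves of the string.
Starting from "nquality": after the first operation, "alitynqu"; after the second, "ynqualit".

ynqualit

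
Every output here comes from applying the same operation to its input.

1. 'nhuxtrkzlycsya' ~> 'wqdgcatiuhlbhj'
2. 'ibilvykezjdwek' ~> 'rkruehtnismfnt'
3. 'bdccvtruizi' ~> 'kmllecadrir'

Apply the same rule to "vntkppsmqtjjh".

In each case the input is transformed by: shift every letter 9 places forward in the alphabet (wrapping around).
For "vntkppsmqtjjh" the result is "ewctyybvzcssq".

ewctyybvzcssq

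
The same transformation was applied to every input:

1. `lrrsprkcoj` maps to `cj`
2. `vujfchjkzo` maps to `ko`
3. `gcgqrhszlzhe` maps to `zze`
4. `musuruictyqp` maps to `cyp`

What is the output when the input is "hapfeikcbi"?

The transformation: keep every other character starting from the second (positions 2nd, 4th, 6th, ...), then delete the first 3 characters.
Working it through for "hapfeikcbi": intermediate "afici", final "ci".
(Check on "gcgqrhszlzhe": → "cqhzze" → "zze" ✓)

ci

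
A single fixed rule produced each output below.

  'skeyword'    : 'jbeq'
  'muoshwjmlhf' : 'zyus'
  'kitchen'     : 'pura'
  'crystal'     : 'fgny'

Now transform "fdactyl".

In each case the input is transformed by: shift every letter 13 places forward in the alphabet (wrapping around) — i.e. ROT13, then keep only the last 4 characters.
"fdactyl" → "sqnpgly" → "pgly".

pgly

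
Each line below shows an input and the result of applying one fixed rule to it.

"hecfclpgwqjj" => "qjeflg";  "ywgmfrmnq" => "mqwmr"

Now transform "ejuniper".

The pattern: move the last 3 characters to the front (rotate right by 3), then keep every other character starting from the first (positions 1st, 3rd, 5th, ...).
Applying that to "ejuniper" gives "prjn".
(Check on "ywgmfrmnq": → "mnqywgmfr" → "mqwmr" ✓)

prjn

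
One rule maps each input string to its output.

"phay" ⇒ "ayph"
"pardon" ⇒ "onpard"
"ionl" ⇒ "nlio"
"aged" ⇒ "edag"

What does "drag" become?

Looking at the pairs, the operation is to move the last 2 characters to the front (rotate right by 2).
So "drag" becomes "agdr".

agdr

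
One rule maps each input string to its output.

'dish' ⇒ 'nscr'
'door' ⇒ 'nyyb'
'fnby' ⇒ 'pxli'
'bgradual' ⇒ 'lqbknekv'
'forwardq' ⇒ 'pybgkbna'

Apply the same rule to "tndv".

dxnf

The rule is to shift every letter 10 places forward in the alphabet (wrapping around).
Applying that to "tndv" gives "dxnf".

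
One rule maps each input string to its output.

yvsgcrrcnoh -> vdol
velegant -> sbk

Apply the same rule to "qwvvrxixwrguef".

nsfob

The transformation: shift every letter 3 places backward in the alphabet (wrapping around), then keep one character in every 3, starting at position 1 (positions 1st, 4th, 7th, ...).
Working it through for "qwvvrxixwrguef": intermediate "ntssoufutodrbc", final "nsfob".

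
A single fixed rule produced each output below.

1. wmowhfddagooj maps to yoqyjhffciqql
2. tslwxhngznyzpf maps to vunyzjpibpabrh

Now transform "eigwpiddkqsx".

gkiyrkffmsuz

The transformation: shift every letter 2 places forward in the alphabet (wrapping around).
Applying that to "eigwpiddkqsx" gives "gkiyrkffmsuz".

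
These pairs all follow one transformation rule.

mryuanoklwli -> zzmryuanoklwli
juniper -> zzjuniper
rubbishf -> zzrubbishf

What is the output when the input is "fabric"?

zzfabric

In each case the input is transformed by: prepend "zz".
"fabric" → "zzfabric".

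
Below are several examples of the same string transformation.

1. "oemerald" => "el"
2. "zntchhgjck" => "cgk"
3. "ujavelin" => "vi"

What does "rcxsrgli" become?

What's happening: delete the first character, then keep one character in every 3, starting at position 3 (positions 3rd, 6th, 9th, ...).
For "rcxsrgli", step one produces "cxsrgli"; step two turns that into "sl".

sl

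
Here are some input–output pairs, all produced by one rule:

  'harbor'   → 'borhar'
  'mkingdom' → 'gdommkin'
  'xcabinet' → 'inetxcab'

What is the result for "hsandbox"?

Rule — swap the front and back halves of the string.
"hsandbox" → "dboxhsan".

dboxhsan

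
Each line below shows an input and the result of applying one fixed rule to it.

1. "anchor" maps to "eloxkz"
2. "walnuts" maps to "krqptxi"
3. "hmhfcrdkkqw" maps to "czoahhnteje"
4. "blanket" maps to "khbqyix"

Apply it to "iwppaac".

mxxzftm

Rule — shift every letter 3 places backward in the alphabet (wrapping around), then move the first 3 characters to the end (rotate left by 3).
Applying that to "iwppaac" gives "mxxzftm".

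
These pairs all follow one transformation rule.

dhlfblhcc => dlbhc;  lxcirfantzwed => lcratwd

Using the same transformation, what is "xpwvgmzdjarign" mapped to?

xwgzjrg

Each output is the input with this applied: keep every other character starting from the first (positions 1st, 3rd, 5th, ...).
So "xpwvgmzdjarign" becomes "xwgzjrg".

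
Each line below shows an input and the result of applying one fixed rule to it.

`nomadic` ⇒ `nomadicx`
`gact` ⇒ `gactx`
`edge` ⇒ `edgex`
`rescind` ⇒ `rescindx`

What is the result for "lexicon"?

In each case the input is transformed by: append "x".
On "lexicon" that produces "lexiconx".

lexiconx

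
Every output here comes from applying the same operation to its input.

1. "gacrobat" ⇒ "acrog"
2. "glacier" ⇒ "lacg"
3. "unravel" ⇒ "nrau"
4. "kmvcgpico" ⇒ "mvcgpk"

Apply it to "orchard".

rcho

The rule is to delete the last 3 characters, then move the first character to the end.
"orchard" → "orch" → "rcho".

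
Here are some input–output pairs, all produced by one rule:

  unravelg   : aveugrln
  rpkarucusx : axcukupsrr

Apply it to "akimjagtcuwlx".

Rule — sort the characters into alphabetical order, then take characters alternately from the front and the back (1st, last, 2nd, 2nd-last, ...).
On "akimjagtcuwlx": the first step gives "aacgijklmtuwx", and the second then gives "axawcugtimjlk".

axawcugtimjlk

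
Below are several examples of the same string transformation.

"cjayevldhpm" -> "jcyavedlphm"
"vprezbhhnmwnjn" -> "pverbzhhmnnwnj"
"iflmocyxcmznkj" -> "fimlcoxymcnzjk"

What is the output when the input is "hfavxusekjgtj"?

fhvauxesjktgj

Looking at the pairs, the operation is to swap each adjacent pair of characters (1↔2, 3↔4, ...).
"hfavxusekjgtj" → "fhvauxesjktgj".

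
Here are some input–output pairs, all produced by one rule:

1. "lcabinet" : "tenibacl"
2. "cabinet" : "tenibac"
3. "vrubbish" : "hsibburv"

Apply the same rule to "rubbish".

Looking at the pairs, the operation is to reverse the string.
So "rubbish" becomes "hsibbur".

hsibbur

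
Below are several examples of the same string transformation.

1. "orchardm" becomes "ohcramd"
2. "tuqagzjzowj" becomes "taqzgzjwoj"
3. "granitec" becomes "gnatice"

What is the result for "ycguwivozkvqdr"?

Looking at the pairs, the operation is to swap each adjacent pair of characters (1↔2, 3↔4, ...), then delete the first character.
For "ycguwivozkvqdr", step one produces "cyugiwovkzqvrd"; step two turns that into "yugiwovkzqvrd".
(Check on "tuqagzjzowj": → "utaqzgzjwoj" → "taqzgzjwoj" ✓)

yugiwovkzqvrd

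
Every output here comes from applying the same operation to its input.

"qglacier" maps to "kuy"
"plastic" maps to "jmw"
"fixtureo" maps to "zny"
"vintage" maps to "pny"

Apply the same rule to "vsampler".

The pattern: shift every letter 6 places backward in the alphabet (wrapping around), then keep one character in every 3, starting at position 1 (positions 1st, 4th, 7th, ...).
On "vsampler" that produces "pgy".

pgy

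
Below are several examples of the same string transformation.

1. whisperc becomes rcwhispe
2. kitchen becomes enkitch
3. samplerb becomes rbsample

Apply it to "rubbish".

shrubbi

Rule — move the last 2 characters to the front (rotate right by 2).
Doing the same to "rubbish": "shrubbi".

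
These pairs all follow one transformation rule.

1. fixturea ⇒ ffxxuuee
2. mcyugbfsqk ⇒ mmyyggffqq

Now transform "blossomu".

Rule — keep every other character starting from the first (positions 1st, 3rd, 5th, ...), then double every character.
Starting from "blossomu": after the first operation, "bosm"; after the second, "bboossmm".

bboossmm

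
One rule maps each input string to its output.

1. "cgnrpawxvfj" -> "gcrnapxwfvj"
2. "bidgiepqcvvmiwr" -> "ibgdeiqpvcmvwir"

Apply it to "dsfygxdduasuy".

sdyfxgddauusy

The transformation: swap each adjacent pair of characters (1↔2, 3↔4, ...).
On "dsfygxdduasuy" that produces "sdyfxgddauusy".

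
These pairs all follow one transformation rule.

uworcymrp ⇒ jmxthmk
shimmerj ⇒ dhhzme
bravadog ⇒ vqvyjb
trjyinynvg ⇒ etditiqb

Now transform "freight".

What's happening: shift every letter 5 places backward in the alphabet (wrapping around), then delete the first 2 characters.
On "freight" that produces "zdbco".

zdbco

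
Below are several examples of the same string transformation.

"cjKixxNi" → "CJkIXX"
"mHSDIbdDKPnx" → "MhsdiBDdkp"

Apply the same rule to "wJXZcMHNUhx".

WjxzCmhnu

Looking at the pairs, the operation is to delete the last 2 characters, then flip the case of every letter.
"wJXZcMHNUhx" → "WjxzCmhnu".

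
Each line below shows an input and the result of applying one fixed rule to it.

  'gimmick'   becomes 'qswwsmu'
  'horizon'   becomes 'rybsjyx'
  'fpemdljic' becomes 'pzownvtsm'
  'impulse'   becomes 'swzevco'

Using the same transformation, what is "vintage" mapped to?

What's happening: shift every letter 10 places forward in the alphabet (wrapping around).
For "vintage" the result is "fsxdkqo".

fsxdkqo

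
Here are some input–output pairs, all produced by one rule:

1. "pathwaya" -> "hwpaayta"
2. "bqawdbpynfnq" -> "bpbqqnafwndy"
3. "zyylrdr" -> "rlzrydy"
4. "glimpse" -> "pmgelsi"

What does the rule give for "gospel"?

spgloe

Looking at the pairs, the operation is to take characters alternately from the front and the back (1st, last, 2nd, 2nd-last, ...), then move the last 2 characters to the front (rotate right by 2).
Starting from "gospel": after the first operation, "gloesp"; after the second, "spgloe".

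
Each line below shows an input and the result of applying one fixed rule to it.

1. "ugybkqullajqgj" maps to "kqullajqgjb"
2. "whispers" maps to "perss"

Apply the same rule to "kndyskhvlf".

Each output is the input with this applied: delete the first 3 characters, then move the first character to the end.
On "kndyskhvlf": the first step gives "yskhvlf", and the second then gives "skhvlfy".

skhvlfy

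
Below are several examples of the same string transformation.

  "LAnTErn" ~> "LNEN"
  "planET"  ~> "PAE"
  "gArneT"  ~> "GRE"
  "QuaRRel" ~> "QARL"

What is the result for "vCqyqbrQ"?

Looking at the pairs, the operation is to keep every other character starting from the first (positions 1st, 3rd, 5th, ...), then convert every letter to uppercase.
For "vCqyqbrQ", step one produces "vqqr"; step two turns that into "VQQR".

VQQR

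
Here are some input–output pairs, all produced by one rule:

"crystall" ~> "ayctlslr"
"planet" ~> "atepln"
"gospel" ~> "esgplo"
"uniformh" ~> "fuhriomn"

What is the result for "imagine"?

anemgii

Each output is the input with this applied: sort the characters into alphabetical order, then take characters alternately from the front and the back (1st, last, 2nd, 2nd-last, ...).
Working it through for "imagine": intermediate "aegiimn", final "anemgii".
(Check on "gospel": → "eglops" → "esgplo" ✓)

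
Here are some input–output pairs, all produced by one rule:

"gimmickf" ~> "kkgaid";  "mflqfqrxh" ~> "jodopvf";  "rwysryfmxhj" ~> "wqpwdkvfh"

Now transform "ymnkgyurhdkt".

The rule is to delete the first 2 characters, then shift every letter 2 places backward in the alphabet (wrapping around).
For "ymnkgyurhdkt", step one produces "nkgyurhdkt"; step two turns that into "liewspfbir".

liewspfbir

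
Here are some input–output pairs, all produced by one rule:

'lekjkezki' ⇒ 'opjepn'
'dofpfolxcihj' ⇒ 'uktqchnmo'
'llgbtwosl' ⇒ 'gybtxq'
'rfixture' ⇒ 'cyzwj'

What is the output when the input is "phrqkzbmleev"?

vpegrqjja

What's happening: shift every letter 5 places forward in the alphabet (wrapping around), then delete the first 3 characters.
For "phrqkzbmleev", step one produces "umwvpegrqjja"; step two turns that into "vpegrqjja".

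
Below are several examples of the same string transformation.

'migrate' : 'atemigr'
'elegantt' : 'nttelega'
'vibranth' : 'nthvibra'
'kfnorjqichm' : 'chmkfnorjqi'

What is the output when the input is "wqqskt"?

sktwqq

Rule — move the last 3 characters to the front (rotate right by 3).
So "wqqskt" becomes "sktwqq".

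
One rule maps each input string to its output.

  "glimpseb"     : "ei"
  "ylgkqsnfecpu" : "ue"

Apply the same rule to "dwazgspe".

In each case the input is transformed by: take characters alternately from the front and the back (1st, last, 2nd, 2nd-last, ...), then keep only the vowels.
Applying that to "dwazgspe" gives "ea".
(Check on "ylgkqsnfecpu": → "yulpgckeqfsn" → "ue" ✓)

ea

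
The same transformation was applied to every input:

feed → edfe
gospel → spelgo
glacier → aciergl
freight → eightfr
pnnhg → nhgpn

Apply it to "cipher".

In each case the input is transformed by: move the first 2 characters to the end (rotate left by 2).
On "cipher" that produces "pherci".

pherci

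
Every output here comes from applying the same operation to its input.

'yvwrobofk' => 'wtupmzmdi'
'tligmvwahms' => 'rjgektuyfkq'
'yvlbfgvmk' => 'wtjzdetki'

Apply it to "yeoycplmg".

The pattern: shift every letter 2 places backward in the alphabet (wrapping around).
"yeoycplmg" → "wcmwanjke".

wcmwanjke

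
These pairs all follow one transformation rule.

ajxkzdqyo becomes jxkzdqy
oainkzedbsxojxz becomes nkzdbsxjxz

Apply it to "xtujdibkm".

The rule is to remove every vowel.
"xtujdibkm" → "xtjdbkm".

xtjdbkm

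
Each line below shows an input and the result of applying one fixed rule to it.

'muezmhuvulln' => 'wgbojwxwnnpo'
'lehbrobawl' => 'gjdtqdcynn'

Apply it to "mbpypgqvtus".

drarisxvwuo

Looking at the pairs, the operation is to move the first character to the end, then shift every letter 2 places forward in the alphabet (wrapping around).
On "mbpypgqvtus": the first step gives "bpypgqvtusm", and the second then gives "drarisxvwuo".
(Check on "muezmhuvulln": → "uezmhuvullnm" → "wgbojwxwnnpo" ✓)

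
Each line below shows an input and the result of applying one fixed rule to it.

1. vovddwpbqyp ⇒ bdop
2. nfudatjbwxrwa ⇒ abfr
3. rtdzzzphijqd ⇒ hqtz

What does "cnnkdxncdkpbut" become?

cdnpt

The transformation: keep one character in every 3, starting at position 2 (positions 2nd, 5th, 8th, ...), then sort the characters into alphabetical order.
On "cnnkdxncdkpbut": the first step gives "ndcpt", and the second then gives "cdnpt".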